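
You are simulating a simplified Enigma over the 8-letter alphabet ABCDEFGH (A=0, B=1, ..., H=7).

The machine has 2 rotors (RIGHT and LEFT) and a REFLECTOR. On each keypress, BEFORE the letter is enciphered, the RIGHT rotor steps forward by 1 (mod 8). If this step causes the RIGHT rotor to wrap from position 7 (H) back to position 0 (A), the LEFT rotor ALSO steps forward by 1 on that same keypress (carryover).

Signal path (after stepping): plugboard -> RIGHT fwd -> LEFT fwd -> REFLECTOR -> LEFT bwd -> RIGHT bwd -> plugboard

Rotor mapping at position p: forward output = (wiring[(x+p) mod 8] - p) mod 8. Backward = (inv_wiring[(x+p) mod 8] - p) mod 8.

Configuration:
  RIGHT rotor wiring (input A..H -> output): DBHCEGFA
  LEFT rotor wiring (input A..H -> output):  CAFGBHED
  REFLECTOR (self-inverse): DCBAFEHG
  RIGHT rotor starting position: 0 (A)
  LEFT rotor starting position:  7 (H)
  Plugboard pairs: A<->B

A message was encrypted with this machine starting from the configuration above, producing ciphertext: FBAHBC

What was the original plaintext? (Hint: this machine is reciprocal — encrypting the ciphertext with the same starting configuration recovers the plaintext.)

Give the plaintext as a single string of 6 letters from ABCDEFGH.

Char 1 ('F'): step: R->1, L=7; F->plug->F->R->E->L->H->refl->G->L'->D->R'->D->plug->D
Char 2 ('B'): step: R->2, L=7; B->plug->A->R->F->L->C->refl->B->L'->C->R'->C->plug->C
Char 3 ('A'): step: R->3, L=7; A->plug->B->R->B->L->D->refl->A->L'->G->R'->G->plug->G
Char 4 ('H'): step: R->4, L=7; H->plug->H->R->G->L->A->refl->D->L'->B->R'->C->plug->C
Char 5 ('B'): step: R->5, L=7; B->plug->A->R->B->L->D->refl->A->L'->G->R'->D->plug->D
Char 6 ('C'): step: R->6, L=7; C->plug->C->R->F->L->C->refl->B->L'->C->R'->B->plug->A

Answer: DCGCDA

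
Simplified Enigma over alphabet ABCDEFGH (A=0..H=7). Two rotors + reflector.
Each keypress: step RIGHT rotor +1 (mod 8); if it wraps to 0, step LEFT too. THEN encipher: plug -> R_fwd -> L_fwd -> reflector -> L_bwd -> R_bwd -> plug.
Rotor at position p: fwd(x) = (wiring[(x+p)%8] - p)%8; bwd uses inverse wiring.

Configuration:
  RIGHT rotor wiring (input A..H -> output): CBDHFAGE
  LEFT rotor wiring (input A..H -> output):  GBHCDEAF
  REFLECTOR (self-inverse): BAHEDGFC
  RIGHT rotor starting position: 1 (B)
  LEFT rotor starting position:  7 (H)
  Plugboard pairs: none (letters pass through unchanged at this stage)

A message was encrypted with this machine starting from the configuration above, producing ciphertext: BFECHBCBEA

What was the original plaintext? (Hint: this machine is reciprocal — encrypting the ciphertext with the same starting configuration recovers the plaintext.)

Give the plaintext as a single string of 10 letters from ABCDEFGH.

Answer: EDDAFHAGBC

Derivation:
Char 1 ('B'): step: R->2, L=7; B->plug->B->R->F->L->E->refl->D->L'->E->R'->E->plug->E
Char 2 ('F'): step: R->3, L=7; F->plug->F->R->H->L->B->refl->A->L'->D->R'->D->plug->D
Char 3 ('E'): step: R->4, L=7; E->plug->E->R->G->L->F->refl->G->L'->A->R'->D->plug->D
Char 4 ('C'): step: R->5, L=7; C->plug->C->R->H->L->B->refl->A->L'->D->R'->A->plug->A
Char 5 ('H'): step: R->6, L=7; H->plug->H->R->C->L->C->refl->H->L'->B->R'->F->plug->F
Char 6 ('B'): step: R->7, L=7; B->plug->B->R->D->L->A->refl->B->L'->H->R'->H->plug->H
Char 7 ('C'): step: R->0, L->0 (L advanced); C->plug->C->R->D->L->C->refl->H->L'->C->R'->A->plug->A
Char 8 ('B'): step: R->1, L=0; B->plug->B->R->C->L->H->refl->C->L'->D->R'->G->plug->G
Char 9 ('E'): step: R->2, L=0; E->plug->E->R->E->L->D->refl->E->L'->F->R'->B->plug->B
Char 10 ('A'): step: R->3, L=0; A->plug->A->R->E->L->D->refl->E->L'->F->R'->C->plug->C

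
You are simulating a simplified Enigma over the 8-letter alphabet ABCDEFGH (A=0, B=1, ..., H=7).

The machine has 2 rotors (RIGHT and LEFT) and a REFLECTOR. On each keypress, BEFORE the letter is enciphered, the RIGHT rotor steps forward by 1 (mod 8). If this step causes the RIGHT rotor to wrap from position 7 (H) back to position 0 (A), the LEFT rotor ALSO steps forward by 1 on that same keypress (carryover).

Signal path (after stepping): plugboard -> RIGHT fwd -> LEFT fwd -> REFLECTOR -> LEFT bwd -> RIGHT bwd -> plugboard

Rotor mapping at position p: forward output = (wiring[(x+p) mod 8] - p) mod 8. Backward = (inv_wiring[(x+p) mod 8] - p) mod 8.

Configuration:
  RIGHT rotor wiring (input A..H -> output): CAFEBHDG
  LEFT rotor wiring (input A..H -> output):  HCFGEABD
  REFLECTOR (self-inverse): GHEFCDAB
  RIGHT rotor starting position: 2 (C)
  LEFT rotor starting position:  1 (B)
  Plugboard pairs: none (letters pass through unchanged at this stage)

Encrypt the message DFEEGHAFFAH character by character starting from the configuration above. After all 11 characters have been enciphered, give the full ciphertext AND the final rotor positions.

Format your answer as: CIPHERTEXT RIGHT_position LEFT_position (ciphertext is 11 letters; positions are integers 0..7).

Answer: CHAAHBCDEFD 5 2

Derivation:
Char 1 ('D'): step: R->3, L=1; D->plug->D->R->A->L->B->refl->H->L'->E->R'->C->plug->C
Char 2 ('F'): step: R->4, L=1; F->plug->F->R->E->L->H->refl->B->L'->A->R'->H->plug->H
Char 3 ('E'): step: R->5, L=1; E->plug->E->R->D->L->D->refl->F->L'->C->R'->A->plug->A
Char 4 ('E'): step: R->6, L=1; E->plug->E->R->H->L->G->refl->A->L'->F->R'->A->plug->A
Char 5 ('G'): step: R->7, L=1; G->plug->G->R->A->L->B->refl->H->L'->E->R'->H->plug->H
Char 6 ('H'): step: R->0, L->2 (L advanced); H->plug->H->R->G->L->F->refl->D->L'->A->R'->B->plug->B
Char 7 ('A'): step: R->1, L=2; A->plug->A->R->H->L->A->refl->G->L'->D->R'->C->plug->C
Char 8 ('F'): step: R->2, L=2; F->plug->F->R->E->L->H->refl->B->L'->F->R'->D->plug->D
Char 9 ('F'): step: R->3, L=2; F->plug->F->R->H->L->A->refl->G->L'->D->R'->E->plug->E
Char 10 ('A'): step: R->4, L=2; A->plug->A->R->F->L->B->refl->H->L'->E->R'->F->plug->F
Char 11 ('H'): step: R->5, L=2; H->plug->H->R->E->L->H->refl->B->L'->F->R'->D->plug->D
Final: ciphertext=CHAAHBCDEFD, RIGHT=5, LEFT=2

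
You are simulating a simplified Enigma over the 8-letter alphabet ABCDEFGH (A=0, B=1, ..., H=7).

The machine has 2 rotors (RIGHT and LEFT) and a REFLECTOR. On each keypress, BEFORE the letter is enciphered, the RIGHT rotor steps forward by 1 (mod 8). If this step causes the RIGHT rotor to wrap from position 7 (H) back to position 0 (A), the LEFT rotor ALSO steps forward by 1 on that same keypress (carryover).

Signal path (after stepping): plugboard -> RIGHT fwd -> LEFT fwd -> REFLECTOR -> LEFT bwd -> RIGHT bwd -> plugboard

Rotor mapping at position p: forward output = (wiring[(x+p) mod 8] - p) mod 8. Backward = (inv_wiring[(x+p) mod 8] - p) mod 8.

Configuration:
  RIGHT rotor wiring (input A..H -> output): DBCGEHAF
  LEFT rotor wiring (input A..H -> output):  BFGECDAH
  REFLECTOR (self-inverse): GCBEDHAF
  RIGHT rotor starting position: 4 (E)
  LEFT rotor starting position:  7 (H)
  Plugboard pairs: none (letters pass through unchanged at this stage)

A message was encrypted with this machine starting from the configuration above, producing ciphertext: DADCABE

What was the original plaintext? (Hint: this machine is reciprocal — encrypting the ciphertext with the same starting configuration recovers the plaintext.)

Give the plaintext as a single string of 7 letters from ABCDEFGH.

Answer: FFBDGAG

Derivation:
Char 1 ('D'): step: R->5, L=7; D->plug->D->R->G->L->E->refl->D->L'->F->R'->F->plug->F
Char 2 ('A'): step: R->6, L=7; A->plug->A->R->C->L->G->refl->A->L'->A->R'->F->plug->F
Char 3 ('D'): step: R->7, L=7; D->plug->D->R->D->L->H->refl->F->L'->E->R'->B->plug->B
Char 4 ('C'): step: R->0, L->0 (L advanced); C->plug->C->R->C->L->G->refl->A->L'->G->R'->D->plug->D
Char 5 ('A'): step: R->1, L=0; A->plug->A->R->A->L->B->refl->C->L'->E->R'->G->plug->G
Char 6 ('B'): step: R->2, L=0; B->plug->B->R->E->L->C->refl->B->L'->A->R'->A->plug->A
Char 7 ('E'): step: R->3, L=0; E->plug->E->R->C->L->G->refl->A->L'->G->R'->G->plug->G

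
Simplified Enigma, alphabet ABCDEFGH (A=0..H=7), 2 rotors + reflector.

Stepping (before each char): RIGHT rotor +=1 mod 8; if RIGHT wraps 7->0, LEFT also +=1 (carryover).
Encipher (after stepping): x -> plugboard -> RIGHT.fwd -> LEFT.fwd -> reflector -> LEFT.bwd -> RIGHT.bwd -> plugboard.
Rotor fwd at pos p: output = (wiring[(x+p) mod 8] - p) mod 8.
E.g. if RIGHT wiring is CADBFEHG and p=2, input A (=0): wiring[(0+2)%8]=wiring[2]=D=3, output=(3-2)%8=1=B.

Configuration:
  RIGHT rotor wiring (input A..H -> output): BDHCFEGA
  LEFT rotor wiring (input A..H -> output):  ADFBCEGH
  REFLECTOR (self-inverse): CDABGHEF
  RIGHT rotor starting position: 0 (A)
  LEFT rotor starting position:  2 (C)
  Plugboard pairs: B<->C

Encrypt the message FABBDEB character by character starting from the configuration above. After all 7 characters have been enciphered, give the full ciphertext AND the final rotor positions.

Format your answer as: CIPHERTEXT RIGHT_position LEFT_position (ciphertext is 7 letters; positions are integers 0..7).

Char 1 ('F'): step: R->1, L=2; F->plug->F->R->F->L->F->refl->H->L'->B->R'->C->plug->B
Char 2 ('A'): step: R->2, L=2; A->plug->A->R->F->L->F->refl->H->L'->B->R'->H->plug->H
Char 3 ('B'): step: R->3, L=2; B->plug->C->R->B->L->H->refl->F->L'->F->R'->E->plug->E
Char 4 ('B'): step: R->4, L=2; B->plug->C->R->C->L->A->refl->C->L'->D->R'->G->plug->G
Char 5 ('D'): step: R->5, L=2; D->plug->D->R->E->L->E->refl->G->L'->G->R'->E->plug->E
Char 6 ('E'): step: R->6, L=2; E->plug->E->R->B->L->H->refl->F->L'->F->R'->D->plug->D
Char 7 ('B'): step: R->7, L=2; B->plug->C->R->E->L->E->refl->G->L'->G->R'->F->plug->F
Final: ciphertext=BHEGEDF, RIGHT=7, LEFT=2

Answer: BHEGEDF 7 2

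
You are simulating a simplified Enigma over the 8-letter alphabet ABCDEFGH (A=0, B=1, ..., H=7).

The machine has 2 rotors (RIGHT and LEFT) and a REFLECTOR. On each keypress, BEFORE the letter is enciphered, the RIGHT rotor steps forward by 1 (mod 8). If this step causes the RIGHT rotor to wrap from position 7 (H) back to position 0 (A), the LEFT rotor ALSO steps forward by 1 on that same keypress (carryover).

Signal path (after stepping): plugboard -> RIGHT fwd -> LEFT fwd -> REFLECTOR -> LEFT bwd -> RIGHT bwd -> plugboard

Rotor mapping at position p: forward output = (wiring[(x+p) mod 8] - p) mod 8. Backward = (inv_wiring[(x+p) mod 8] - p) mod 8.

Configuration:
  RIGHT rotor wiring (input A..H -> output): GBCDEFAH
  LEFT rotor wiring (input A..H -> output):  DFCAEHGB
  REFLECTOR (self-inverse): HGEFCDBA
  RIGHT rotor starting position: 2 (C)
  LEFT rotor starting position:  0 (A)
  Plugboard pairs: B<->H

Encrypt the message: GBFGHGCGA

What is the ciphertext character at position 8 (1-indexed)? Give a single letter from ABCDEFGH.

Char 1 ('G'): step: R->3, L=0; G->plug->G->R->G->L->G->refl->B->L'->H->R'->H->plug->B
Char 2 ('B'): step: R->4, L=0; B->plug->H->R->H->L->B->refl->G->L'->G->R'->G->plug->G
Char 3 ('F'): step: R->5, L=0; F->plug->F->R->F->L->H->refl->A->L'->D->R'->B->plug->H
Char 4 ('G'): step: R->6, L=0; G->plug->G->R->G->L->G->refl->B->L'->H->R'->H->plug->B
Char 5 ('H'): step: R->7, L=0; H->plug->B->R->H->L->B->refl->G->L'->G->R'->G->plug->G
Char 6 ('G'): step: R->0, L->1 (L advanced); G->plug->G->R->A->L->E->refl->C->L'->H->R'->H->plug->B
Char 7 ('C'): step: R->1, L=1; C->plug->C->R->C->L->H->refl->A->L'->G->R'->G->plug->G
Char 8 ('G'): step: R->2, L=1; G->plug->G->R->E->L->G->refl->B->L'->B->R'->B->plug->H

H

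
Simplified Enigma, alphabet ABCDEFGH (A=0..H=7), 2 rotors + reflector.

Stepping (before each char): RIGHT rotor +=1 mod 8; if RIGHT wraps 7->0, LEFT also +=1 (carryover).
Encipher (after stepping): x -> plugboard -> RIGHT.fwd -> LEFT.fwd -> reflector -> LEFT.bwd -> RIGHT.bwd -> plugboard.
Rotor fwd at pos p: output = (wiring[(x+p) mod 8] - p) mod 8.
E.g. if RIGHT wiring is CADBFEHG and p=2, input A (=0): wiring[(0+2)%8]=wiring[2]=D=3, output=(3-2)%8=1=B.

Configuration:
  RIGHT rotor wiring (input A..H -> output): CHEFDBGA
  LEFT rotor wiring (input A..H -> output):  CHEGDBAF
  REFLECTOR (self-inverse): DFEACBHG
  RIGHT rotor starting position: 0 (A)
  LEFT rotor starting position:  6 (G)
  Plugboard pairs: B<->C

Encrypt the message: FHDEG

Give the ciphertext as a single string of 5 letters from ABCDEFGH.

Char 1 ('F'): step: R->1, L=6; F->plug->F->R->F->L->A->refl->D->L'->H->R'->G->plug->G
Char 2 ('H'): step: R->2, L=6; H->plug->H->R->F->L->A->refl->D->L'->H->R'->D->plug->D
Char 3 ('D'): step: R->3, L=6; D->plug->D->R->D->L->B->refl->F->L'->G->R'->C->plug->B
Char 4 ('E'): step: R->4, L=6; E->plug->E->R->G->L->F->refl->B->L'->D->R'->F->plug->F
Char 5 ('G'): step: R->5, L=6; G->plug->G->R->A->L->C->refl->E->L'->C->R'->E->plug->E

Answer: GDBFE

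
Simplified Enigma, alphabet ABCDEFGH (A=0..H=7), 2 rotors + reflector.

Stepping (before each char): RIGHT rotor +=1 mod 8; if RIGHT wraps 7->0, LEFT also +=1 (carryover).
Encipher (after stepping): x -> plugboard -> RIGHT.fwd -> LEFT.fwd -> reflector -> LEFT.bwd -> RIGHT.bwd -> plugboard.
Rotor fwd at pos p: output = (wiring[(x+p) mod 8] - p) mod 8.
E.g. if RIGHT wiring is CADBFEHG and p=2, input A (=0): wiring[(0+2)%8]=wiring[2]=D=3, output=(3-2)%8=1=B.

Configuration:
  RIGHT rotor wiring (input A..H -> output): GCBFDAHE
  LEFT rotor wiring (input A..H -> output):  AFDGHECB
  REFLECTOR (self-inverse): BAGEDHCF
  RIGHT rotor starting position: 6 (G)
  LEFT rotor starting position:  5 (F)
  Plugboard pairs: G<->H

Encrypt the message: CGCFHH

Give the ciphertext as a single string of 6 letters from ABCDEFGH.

Char 1 ('C'): step: R->7, L=5; C->plug->C->R->D->L->D->refl->E->L'->C->R'->D->plug->D
Char 2 ('G'): step: R->0, L->6 (L advanced); G->plug->H->R->E->L->F->refl->H->L'->D->R'->E->plug->E
Char 3 ('C'): step: R->1, L=6; C->plug->C->R->E->L->F->refl->H->L'->D->R'->G->plug->H
Char 4 ('F'): step: R->2, L=6; F->plug->F->R->C->L->C->refl->G->L'->H->R'->A->plug->A
Char 5 ('H'): step: R->3, L=6; H->plug->G->R->H->L->G->refl->C->L'->C->R'->A->plug->A
Char 6 ('H'): step: R->4, L=6; H->plug->G->R->F->L->A->refl->B->L'->G->R'->F->plug->F

Answer: DEHAAF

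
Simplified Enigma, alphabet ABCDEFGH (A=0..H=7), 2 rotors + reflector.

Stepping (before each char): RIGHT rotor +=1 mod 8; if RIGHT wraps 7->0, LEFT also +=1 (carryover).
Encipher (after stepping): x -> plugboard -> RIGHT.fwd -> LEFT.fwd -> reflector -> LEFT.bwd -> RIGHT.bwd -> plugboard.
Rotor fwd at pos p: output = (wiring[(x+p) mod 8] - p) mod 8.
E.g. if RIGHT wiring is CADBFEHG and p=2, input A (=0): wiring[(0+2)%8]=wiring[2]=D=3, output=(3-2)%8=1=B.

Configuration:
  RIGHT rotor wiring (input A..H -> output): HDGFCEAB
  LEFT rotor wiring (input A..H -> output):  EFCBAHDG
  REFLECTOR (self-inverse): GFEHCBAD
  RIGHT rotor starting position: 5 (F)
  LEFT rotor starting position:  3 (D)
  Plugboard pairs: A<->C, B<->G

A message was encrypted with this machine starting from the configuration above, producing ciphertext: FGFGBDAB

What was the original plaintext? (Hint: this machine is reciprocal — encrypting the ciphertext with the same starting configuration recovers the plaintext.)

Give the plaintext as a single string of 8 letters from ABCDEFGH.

Char 1 ('F'): step: R->6, L=3; F->plug->F->R->H->L->H->refl->D->L'->E->R'->G->plug->B
Char 2 ('G'): step: R->7, L=3; G->plug->B->R->A->L->G->refl->A->L'->D->R'->F->plug->F
Char 3 ('F'): step: R->0, L->4 (L advanced); F->plug->F->R->E->L->A->refl->G->L'->G->R'->C->plug->A
Char 4 ('G'): step: R->1, L=4; G->plug->B->R->F->L->B->refl->F->L'->H->R'->F->plug->F
Char 5 ('B'): step: R->2, L=4; B->plug->G->R->F->L->B->refl->F->L'->H->R'->F->plug->F
Char 6 ('D'): step: R->3, L=4; D->plug->D->R->F->L->B->refl->F->L'->H->R'->B->plug->G
Char 7 ('A'): step: R->4, L=4; A->plug->C->R->E->L->A->refl->G->L'->G->R'->A->plug->C
Char 8 ('B'): step: R->5, L=4; B->plug->G->R->A->L->E->refl->C->L'->D->R'->B->plug->G

Answer: BFAFFGCG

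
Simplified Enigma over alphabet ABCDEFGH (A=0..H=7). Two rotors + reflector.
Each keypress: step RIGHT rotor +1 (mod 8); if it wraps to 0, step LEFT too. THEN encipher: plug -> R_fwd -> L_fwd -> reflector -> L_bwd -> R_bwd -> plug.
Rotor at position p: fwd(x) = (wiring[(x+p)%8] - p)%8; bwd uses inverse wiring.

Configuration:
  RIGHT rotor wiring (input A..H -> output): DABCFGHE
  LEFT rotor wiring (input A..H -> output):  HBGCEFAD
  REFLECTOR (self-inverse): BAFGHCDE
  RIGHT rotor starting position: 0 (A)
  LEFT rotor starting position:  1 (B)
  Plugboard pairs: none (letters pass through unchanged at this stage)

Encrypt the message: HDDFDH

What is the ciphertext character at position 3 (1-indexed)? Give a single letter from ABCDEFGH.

Char 1 ('H'): step: R->1, L=1; H->plug->H->R->C->L->B->refl->A->L'->A->R'->B->plug->B
Char 2 ('D'): step: R->2, L=1; D->plug->D->R->E->L->E->refl->H->L'->F->R'->E->plug->E
Char 3 ('D'): step: R->3, L=1; D->plug->D->R->E->L->E->refl->H->L'->F->R'->G->plug->G

G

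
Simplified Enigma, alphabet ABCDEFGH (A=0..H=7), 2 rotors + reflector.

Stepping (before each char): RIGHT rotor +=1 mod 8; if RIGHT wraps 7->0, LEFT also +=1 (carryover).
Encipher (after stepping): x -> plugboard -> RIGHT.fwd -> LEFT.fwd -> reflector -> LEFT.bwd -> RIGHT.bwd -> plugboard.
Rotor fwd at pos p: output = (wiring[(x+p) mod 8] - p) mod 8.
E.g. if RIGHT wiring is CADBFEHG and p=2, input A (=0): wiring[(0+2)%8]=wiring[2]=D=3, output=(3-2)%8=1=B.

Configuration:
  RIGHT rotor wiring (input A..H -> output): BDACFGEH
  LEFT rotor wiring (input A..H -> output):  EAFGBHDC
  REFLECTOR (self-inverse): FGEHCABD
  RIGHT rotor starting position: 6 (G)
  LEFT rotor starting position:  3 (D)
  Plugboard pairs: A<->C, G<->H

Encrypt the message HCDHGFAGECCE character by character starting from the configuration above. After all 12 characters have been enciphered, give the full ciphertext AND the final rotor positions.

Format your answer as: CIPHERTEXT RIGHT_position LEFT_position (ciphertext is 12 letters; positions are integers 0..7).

Answer: BDGFCECFFFEF 2 5

Derivation:
Char 1 ('H'): step: R->7, L=3; H->plug->G->R->H->L->C->refl->E->L'->C->R'->B->plug->B
Char 2 ('C'): step: R->0, L->4 (L advanced); C->plug->A->R->B->L->D->refl->H->L'->C->R'->D->plug->D
Char 3 ('D'): step: R->1, L=4; D->plug->D->R->E->L->A->refl->F->L'->A->R'->H->plug->G
Char 4 ('H'): step: R->2, L=4; H->plug->G->R->H->L->C->refl->E->L'->F->R'->F->plug->F
Char 5 ('G'): step: R->3, L=4; G->plug->H->R->F->L->E->refl->C->L'->H->R'->A->plug->C
Char 6 ('F'): step: R->4, L=4; F->plug->F->R->H->L->C->refl->E->L'->F->R'->E->plug->E
Char 7 ('A'): step: R->5, L=4; A->plug->C->R->C->L->H->refl->D->L'->B->R'->A->plug->C
Char 8 ('G'): step: R->6, L=4; G->plug->H->R->A->L->F->refl->A->L'->E->R'->F->plug->F
Char 9 ('E'): step: R->7, L=4; E->plug->E->R->D->L->G->refl->B->L'->G->R'->F->plug->F
Char 10 ('C'): step: R->0, L->5 (L advanced); C->plug->A->R->B->L->G->refl->B->L'->G->R'->F->plug->F
Char 11 ('C'): step: R->1, L=5; C->plug->A->R->C->L->F->refl->A->L'->F->R'->E->plug->E
Char 12 ('E'): step: R->2, L=5; E->plug->E->R->C->L->F->refl->A->L'->F->R'->F->plug->F
Final: ciphertext=BDGFCECFFFEF, RIGHT=2, LEFT=5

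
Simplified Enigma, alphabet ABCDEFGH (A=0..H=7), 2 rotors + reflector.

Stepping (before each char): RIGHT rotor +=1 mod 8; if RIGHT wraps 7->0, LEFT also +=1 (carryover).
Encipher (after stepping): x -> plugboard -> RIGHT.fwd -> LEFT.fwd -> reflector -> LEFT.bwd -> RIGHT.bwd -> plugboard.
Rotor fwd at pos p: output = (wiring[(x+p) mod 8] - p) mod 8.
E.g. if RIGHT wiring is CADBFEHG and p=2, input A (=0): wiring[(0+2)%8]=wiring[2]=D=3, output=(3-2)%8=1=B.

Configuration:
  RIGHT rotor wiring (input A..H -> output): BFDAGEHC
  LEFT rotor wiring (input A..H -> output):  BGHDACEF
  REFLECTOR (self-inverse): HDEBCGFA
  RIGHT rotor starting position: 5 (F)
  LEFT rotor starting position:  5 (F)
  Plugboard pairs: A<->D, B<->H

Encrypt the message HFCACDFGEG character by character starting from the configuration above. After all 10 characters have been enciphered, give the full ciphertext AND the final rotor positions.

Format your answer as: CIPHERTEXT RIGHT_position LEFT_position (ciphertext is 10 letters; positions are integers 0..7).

Char 1 ('H'): step: R->6, L=5; H->plug->B->R->E->L->B->refl->D->L'->H->R'->D->plug->A
Char 2 ('F'): step: R->7, L=5; F->plug->F->R->H->L->D->refl->B->L'->E->R'->D->plug->A
Char 3 ('C'): step: R->0, L->6 (L advanced); C->plug->C->R->D->L->A->refl->H->L'->B->R'->A->plug->D
Char 4 ('A'): step: R->1, L=6; A->plug->D->R->F->L->F->refl->G->L'->A->R'->H->plug->B
Char 5 ('C'): step: R->2, L=6; C->plug->C->R->E->L->B->refl->D->L'->C->R'->D->plug->A
Char 6 ('D'): step: R->3, L=6; D->plug->A->R->F->L->F->refl->G->L'->A->R'->H->plug->B
Char 7 ('F'): step: R->4, L=6; F->plug->F->R->B->L->H->refl->A->L'->D->R'->C->plug->C
Char 8 ('G'): step: R->5, L=6; G->plug->G->R->D->L->A->refl->H->L'->B->R'->H->plug->B
Char 9 ('E'): step: R->6, L=6; E->plug->E->R->F->L->F->refl->G->L'->A->R'->G->plug->G
Char 10 ('G'): step: R->7, L=6; G->plug->G->R->F->L->F->refl->G->L'->A->R'->H->plug->B
Final: ciphertext=AADBABCBGB, RIGHT=7, LEFT=6

Answer: AADBABCBGB 7 6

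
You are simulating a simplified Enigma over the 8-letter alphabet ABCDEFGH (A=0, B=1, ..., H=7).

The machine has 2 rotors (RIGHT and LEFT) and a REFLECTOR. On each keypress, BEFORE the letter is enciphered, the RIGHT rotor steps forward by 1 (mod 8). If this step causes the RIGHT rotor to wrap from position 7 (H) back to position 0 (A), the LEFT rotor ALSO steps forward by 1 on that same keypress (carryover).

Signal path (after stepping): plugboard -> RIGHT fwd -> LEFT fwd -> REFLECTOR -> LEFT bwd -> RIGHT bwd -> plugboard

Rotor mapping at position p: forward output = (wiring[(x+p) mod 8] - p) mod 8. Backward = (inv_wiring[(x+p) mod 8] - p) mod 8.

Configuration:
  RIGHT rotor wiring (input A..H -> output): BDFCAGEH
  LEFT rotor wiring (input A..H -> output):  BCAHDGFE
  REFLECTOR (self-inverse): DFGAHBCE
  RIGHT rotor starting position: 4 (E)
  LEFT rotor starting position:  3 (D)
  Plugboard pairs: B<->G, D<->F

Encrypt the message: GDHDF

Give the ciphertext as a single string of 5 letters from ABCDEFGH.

Char 1 ('G'): step: R->5, L=3; G->plug->B->R->H->L->F->refl->B->L'->E->R'->D->plug->F
Char 2 ('D'): step: R->6, L=3; D->plug->F->R->E->L->B->refl->F->L'->H->R'->E->plug->E
Char 3 ('H'): step: R->7, L=3; H->plug->H->R->F->L->G->refl->C->L'->D->R'->E->plug->E
Char 4 ('D'): step: R->0, L->4 (L advanced); D->plug->F->R->G->L->E->refl->H->L'->A->R'->E->plug->E
Char 5 ('F'): step: R->1, L=4; F->plug->D->R->H->L->D->refl->A->L'->D->R'->F->plug->D

Answer: FEEED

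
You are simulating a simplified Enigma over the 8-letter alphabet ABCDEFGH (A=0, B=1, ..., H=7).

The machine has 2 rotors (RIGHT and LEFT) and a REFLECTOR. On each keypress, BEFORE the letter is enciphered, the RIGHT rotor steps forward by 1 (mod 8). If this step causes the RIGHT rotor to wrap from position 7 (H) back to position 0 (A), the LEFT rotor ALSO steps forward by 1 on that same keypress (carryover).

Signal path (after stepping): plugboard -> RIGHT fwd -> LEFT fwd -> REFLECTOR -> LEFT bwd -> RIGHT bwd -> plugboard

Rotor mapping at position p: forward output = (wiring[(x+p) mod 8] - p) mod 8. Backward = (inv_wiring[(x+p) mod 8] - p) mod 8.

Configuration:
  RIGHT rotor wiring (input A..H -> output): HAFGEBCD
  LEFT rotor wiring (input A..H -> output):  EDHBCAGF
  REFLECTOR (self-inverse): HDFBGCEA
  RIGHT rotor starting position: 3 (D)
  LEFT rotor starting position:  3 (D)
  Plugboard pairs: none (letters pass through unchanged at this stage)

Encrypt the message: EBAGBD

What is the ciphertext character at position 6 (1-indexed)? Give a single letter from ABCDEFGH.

Char 1 ('E'): step: R->4, L=3; E->plug->E->R->D->L->D->refl->B->L'->F->R'->B->plug->B
Char 2 ('B'): step: R->5, L=3; B->plug->B->R->F->L->B->refl->D->L'->D->R'->E->plug->E
Char 3 ('A'): step: R->6, L=3; A->plug->A->R->E->L->C->refl->F->L'->C->R'->D->plug->D
Char 4 ('G'): step: R->7, L=3; G->plug->G->R->C->L->F->refl->C->L'->E->R'->A->plug->A
Char 5 ('B'): step: R->0, L->4 (L advanced); B->plug->B->R->A->L->G->refl->E->L'->B->R'->F->plug->F
Char 6 ('D'): step: R->1, L=4; D->plug->D->R->D->L->B->refl->D->L'->G->R'->H->plug->H

H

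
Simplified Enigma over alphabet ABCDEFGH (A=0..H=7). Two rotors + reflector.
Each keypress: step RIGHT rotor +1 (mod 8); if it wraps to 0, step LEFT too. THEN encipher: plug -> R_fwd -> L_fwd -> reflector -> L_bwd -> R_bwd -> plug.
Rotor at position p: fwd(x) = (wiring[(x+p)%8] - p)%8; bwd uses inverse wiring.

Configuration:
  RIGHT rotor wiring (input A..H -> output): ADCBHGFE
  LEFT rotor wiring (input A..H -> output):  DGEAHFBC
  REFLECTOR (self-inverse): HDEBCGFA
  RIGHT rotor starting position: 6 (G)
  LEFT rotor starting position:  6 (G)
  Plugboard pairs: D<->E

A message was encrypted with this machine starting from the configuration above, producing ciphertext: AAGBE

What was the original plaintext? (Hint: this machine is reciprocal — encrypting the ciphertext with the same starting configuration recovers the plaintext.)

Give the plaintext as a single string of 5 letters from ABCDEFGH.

Char 1 ('A'): step: R->7, L=6; A->plug->A->R->F->L->C->refl->E->L'->B->R'->B->plug->B
Char 2 ('A'): step: R->0, L->7 (L advanced); A->plug->A->R->A->L->D->refl->B->L'->E->R'->H->plug->H
Char 3 ('G'): step: R->1, L=7; G->plug->G->R->D->L->F->refl->G->L'->G->R'->D->plug->E
Char 4 ('B'): step: R->2, L=7; B->plug->B->R->H->L->C->refl->E->L'->B->R'->H->plug->H
Char 5 ('E'): step: R->3, L=7; E->plug->D->R->C->L->H->refl->A->L'->F->R'->F->plug->F

Answer: BHEHF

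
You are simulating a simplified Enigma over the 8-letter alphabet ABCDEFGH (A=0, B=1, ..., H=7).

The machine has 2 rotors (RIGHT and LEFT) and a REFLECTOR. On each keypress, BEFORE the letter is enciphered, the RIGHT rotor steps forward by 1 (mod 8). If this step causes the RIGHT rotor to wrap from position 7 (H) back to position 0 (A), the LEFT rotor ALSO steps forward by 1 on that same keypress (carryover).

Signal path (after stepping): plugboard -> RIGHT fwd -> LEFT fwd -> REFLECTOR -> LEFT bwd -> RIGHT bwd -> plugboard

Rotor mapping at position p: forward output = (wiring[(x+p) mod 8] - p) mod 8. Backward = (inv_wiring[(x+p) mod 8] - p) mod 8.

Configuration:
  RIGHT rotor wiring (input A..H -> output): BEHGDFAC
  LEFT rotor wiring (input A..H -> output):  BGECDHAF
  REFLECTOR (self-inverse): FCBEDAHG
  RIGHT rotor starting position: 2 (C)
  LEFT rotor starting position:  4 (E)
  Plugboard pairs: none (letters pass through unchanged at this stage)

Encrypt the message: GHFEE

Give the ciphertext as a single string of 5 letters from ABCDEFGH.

Answer: CBGAD

Derivation:
Char 1 ('G'): step: R->3, L=4; G->plug->G->R->B->L->D->refl->E->L'->C->R'->C->plug->C
Char 2 ('H'): step: R->4, L=4; H->plug->H->R->C->L->E->refl->D->L'->B->R'->B->plug->B
Char 3 ('F'): step: R->5, L=4; F->plug->F->R->C->L->E->refl->D->L'->B->R'->G->plug->G
Char 4 ('E'): step: R->6, L=4; E->plug->E->R->B->L->D->refl->E->L'->C->R'->A->plug->A
Char 5 ('E'): step: R->7, L=4; E->plug->E->R->H->L->G->refl->H->L'->A->R'->D->plug->D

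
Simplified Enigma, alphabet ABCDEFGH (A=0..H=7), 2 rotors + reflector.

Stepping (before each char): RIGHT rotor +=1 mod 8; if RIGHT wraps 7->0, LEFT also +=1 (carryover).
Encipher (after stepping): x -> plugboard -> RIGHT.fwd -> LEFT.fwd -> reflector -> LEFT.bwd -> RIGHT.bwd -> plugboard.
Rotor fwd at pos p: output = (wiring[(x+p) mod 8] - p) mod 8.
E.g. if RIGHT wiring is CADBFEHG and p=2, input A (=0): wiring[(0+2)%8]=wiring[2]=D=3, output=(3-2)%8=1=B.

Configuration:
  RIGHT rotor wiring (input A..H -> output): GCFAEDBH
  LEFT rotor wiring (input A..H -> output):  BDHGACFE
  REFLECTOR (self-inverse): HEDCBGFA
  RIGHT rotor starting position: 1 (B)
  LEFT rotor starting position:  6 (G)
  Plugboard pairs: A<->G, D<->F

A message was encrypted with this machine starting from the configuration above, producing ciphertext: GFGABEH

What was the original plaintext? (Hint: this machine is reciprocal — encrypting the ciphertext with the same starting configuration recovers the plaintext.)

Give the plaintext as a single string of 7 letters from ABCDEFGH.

Answer: FHCFGCF

Derivation:
Char 1 ('G'): step: R->2, L=6; G->plug->A->R->D->L->F->refl->G->L'->B->R'->D->plug->F
Char 2 ('F'): step: R->3, L=6; F->plug->D->R->G->L->C->refl->D->L'->C->R'->H->plug->H
Char 3 ('G'): step: R->4, L=6; G->plug->A->R->A->L->H->refl->A->L'->F->R'->C->plug->C
Char 4 ('A'): step: R->5, L=6; A->plug->G->R->D->L->F->refl->G->L'->B->R'->D->plug->F
Char 5 ('B'): step: R->6, L=6; B->plug->B->R->B->L->G->refl->F->L'->D->R'->A->plug->G
Char 6 ('E'): step: R->7, L=6; E->plug->E->R->B->L->G->refl->F->L'->D->R'->C->plug->C
Char 7 ('H'): step: R->0, L->7 (L advanced); H->plug->H->R->H->L->G->refl->F->L'->A->R'->D->plug->F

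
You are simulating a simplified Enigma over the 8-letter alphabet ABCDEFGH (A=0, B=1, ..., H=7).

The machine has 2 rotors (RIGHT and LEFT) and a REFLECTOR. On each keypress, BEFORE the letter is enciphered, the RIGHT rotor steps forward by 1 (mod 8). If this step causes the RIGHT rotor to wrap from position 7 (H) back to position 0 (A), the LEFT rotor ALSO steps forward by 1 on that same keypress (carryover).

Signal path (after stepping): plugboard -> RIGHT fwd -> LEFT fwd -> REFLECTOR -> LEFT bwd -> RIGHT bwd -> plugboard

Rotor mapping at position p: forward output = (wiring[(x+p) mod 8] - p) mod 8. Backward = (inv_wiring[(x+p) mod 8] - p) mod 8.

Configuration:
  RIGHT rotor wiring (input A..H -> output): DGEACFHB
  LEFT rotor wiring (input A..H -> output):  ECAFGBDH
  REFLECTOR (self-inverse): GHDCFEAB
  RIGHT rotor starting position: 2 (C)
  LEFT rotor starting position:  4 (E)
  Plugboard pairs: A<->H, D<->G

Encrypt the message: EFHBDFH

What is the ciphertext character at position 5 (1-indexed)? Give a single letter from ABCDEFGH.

Char 1 ('E'): step: R->3, L=4; E->plug->E->R->G->L->E->refl->F->L'->B->R'->H->plug->A
Char 2 ('F'): step: R->4, L=4; F->plug->F->R->C->L->H->refl->B->L'->H->R'->E->plug->E
Char 3 ('H'): step: R->5, L=4; H->plug->A->R->A->L->C->refl->D->L'->D->R'->G->plug->D
Char 4 ('B'): step: R->6, L=4; B->plug->B->R->D->L->D->refl->C->L'->A->R'->D->plug->G
Char 5 ('D'): step: R->7, L=4; D->plug->G->R->G->L->E->refl->F->L'->B->R'->E->plug->E

E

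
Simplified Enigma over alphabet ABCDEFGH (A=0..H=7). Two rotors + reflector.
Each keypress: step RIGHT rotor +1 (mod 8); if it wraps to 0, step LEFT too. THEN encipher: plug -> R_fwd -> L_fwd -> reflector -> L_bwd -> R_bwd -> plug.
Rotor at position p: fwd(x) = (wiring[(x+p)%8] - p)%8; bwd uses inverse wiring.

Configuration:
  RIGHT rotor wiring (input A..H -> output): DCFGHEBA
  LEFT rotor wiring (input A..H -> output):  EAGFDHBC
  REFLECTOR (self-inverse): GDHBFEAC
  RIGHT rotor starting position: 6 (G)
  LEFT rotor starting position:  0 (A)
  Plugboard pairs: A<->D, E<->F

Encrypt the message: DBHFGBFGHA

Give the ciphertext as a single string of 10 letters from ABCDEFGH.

Char 1 ('D'): step: R->7, L=0; D->plug->A->R->B->L->A->refl->G->L'->C->R'->H->plug->H
Char 2 ('B'): step: R->0, L->1 (L advanced); B->plug->B->R->C->L->E->refl->F->L'->B->R'->G->plug->G
Char 3 ('H'): step: R->1, L=1; H->plug->H->R->C->L->E->refl->F->L'->B->R'->A->plug->D
Char 4 ('F'): step: R->2, L=1; F->plug->E->R->H->L->D->refl->B->L'->G->R'->F->plug->E
Char 5 ('G'): step: R->3, L=1; G->plug->G->R->H->L->D->refl->B->L'->G->R'->D->plug->A
Char 6 ('B'): step: R->4, L=1; B->plug->B->R->A->L->H->refl->C->L'->D->R'->A->plug->D
Char 7 ('F'): step: R->5, L=1; F->plug->E->R->F->L->A->refl->G->L'->E->R'->B->plug->B
Char 8 ('G'): step: R->6, L=1; G->plug->G->R->B->L->F->refl->E->L'->C->R'->B->plug->B
Char 9 ('H'): step: R->7, L=1; H->plug->H->R->C->L->E->refl->F->L'->B->R'->A->plug->D
Char 10 ('A'): step: R->0, L->2 (L advanced); A->plug->D->R->G->L->C->refl->H->L'->E->R'->F->plug->E

Answer: HGDEADBBDE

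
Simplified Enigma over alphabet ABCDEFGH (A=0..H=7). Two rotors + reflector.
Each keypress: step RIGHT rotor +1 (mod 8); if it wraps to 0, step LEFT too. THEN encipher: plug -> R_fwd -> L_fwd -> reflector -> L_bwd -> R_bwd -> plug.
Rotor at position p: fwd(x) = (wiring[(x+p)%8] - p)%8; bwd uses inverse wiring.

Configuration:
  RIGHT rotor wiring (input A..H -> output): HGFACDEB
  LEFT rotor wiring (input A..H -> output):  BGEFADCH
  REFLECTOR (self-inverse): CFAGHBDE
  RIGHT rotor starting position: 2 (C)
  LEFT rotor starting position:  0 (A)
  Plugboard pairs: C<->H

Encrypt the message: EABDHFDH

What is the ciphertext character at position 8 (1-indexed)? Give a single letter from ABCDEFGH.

Char 1 ('E'): step: R->3, L=0; E->plug->E->R->G->L->C->refl->A->L'->E->R'->F->plug->F
Char 2 ('A'): step: R->4, L=0; A->plug->A->R->G->L->C->refl->A->L'->E->R'->H->plug->C
Char 3 ('B'): step: R->5, L=0; B->plug->B->R->H->L->H->refl->E->L'->C->R'->D->plug->D
Char 4 ('D'): step: R->6, L=0; D->plug->D->R->A->L->B->refl->F->L'->D->R'->B->plug->B
Char 5 ('H'): step: R->7, L=0; H->plug->C->R->H->L->H->refl->E->L'->C->R'->A->plug->A
Char 6 ('F'): step: R->0, L->1 (L advanced); F->plug->F->R->D->L->H->refl->E->L'->C->R'->E->plug->E
Char 7 ('D'): step: R->1, L=1; D->plug->D->R->B->L->D->refl->G->L'->G->R'->H->plug->C
Char 8 ('H'): step: R->2, L=1; H->plug->C->R->A->L->F->refl->B->L'->F->R'->G->plug->G

G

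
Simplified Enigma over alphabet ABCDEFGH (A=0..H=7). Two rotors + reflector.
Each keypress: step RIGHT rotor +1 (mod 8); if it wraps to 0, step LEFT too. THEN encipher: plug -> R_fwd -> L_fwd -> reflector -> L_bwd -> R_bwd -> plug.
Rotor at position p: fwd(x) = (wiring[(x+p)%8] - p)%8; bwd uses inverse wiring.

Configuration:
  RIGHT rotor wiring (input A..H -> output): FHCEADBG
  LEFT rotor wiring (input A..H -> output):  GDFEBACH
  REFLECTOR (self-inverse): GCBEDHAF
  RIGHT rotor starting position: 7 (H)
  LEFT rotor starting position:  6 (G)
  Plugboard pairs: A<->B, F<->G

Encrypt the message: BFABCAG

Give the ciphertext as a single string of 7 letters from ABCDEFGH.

Answer: HBEFFCH

Derivation:
Char 1 ('B'): step: R->0, L->7 (L advanced); B->plug->A->R->F->L->C->refl->B->L'->G->R'->H->plug->H
Char 2 ('F'): step: R->1, L=7; F->plug->G->R->F->L->C->refl->B->L'->G->R'->A->plug->B
Char 3 ('A'): step: R->2, L=7; A->plug->B->R->C->L->E->refl->D->L'->H->R'->E->plug->E
Char 4 ('B'): step: R->3, L=7; B->plug->A->R->B->L->H->refl->F->L'->E->R'->G->plug->F
Char 5 ('C'): step: R->4, L=7; C->plug->C->R->F->L->C->refl->B->L'->G->R'->G->plug->F
Char 6 ('A'): step: R->5, L=7; A->plug->B->R->E->L->F->refl->H->L'->B->R'->C->plug->C
Char 7 ('G'): step: R->6, L=7; G->plug->F->R->G->L->B->refl->C->L'->F->R'->H->plug->H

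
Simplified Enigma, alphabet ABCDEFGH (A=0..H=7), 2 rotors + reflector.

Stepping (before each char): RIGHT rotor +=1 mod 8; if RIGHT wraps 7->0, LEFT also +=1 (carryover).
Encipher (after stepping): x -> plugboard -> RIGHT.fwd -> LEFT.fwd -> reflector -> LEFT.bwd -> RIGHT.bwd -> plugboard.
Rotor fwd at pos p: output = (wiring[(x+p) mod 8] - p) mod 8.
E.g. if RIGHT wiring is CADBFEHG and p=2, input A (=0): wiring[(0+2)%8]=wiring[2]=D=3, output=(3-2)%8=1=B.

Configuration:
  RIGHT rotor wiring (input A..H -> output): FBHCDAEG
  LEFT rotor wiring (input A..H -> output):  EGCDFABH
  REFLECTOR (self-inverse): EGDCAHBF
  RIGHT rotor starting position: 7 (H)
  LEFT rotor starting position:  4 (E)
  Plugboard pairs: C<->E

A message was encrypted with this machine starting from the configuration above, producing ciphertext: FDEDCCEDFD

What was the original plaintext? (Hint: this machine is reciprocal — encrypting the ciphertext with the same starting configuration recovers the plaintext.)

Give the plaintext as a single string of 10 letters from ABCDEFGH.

Answer: DAHAAHCEEE

Derivation:
Char 1 ('F'): step: R->0, L->5 (L advanced); F->plug->F->R->A->L->D->refl->C->L'->C->R'->D->plug->D
Char 2 ('D'): step: R->1, L=5; D->plug->D->R->C->L->C->refl->D->L'->A->R'->A->plug->A
Char 3 ('E'): step: R->2, L=5; E->plug->C->R->B->L->E->refl->A->L'->H->R'->H->plug->H
Char 4 ('D'): step: R->3, L=5; D->plug->D->R->B->L->E->refl->A->L'->H->R'->A->plug->A
Char 5 ('C'): step: R->4, L=5; C->plug->E->R->B->L->E->refl->A->L'->H->R'->A->plug->A
Char 6 ('C'): step: R->5, L=5; C->plug->E->R->E->L->B->refl->G->L'->G->R'->H->plug->H
Char 7 ('E'): step: R->6, L=5; E->plug->C->R->H->L->A->refl->E->L'->B->R'->E->plug->C
Char 8 ('D'): step: R->7, L=5; D->plug->D->R->A->L->D->refl->C->L'->C->R'->C->plug->E
Char 9 ('F'): step: R->0, L->6 (L advanced); F->plug->F->R->A->L->D->refl->C->L'->H->R'->C->plug->E
Char 10 ('D'): step: R->1, L=6; D->plug->D->R->C->L->G->refl->B->L'->B->R'->C->plug->E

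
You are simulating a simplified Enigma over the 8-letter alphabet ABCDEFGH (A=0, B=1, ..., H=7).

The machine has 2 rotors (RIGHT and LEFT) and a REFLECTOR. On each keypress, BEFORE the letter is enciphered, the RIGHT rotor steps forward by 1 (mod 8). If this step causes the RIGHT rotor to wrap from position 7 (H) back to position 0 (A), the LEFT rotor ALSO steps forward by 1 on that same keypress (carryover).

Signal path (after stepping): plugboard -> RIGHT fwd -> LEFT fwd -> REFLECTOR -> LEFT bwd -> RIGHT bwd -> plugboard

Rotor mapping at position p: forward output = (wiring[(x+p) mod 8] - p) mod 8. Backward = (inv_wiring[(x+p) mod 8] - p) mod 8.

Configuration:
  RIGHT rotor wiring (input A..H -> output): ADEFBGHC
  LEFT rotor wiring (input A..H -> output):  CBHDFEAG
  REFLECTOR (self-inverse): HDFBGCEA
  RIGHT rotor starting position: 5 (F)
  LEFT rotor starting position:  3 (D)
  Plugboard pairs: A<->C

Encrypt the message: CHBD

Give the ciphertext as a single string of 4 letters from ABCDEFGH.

Char 1 ('C'): step: R->6, L=3; C->plug->A->R->B->L->C->refl->F->L'->D->R'->G->plug->G
Char 2 ('H'): step: R->7, L=3; H->plug->H->R->A->L->A->refl->H->L'->F->R'->D->plug->D
Char 3 ('B'): step: R->0, L->4 (L advanced); B->plug->B->R->D->L->C->refl->F->L'->F->R'->D->plug->D
Char 4 ('D'): step: R->1, L=4; D->plug->D->R->A->L->B->refl->D->L'->G->R'->F->plug->F

Answer: GDDF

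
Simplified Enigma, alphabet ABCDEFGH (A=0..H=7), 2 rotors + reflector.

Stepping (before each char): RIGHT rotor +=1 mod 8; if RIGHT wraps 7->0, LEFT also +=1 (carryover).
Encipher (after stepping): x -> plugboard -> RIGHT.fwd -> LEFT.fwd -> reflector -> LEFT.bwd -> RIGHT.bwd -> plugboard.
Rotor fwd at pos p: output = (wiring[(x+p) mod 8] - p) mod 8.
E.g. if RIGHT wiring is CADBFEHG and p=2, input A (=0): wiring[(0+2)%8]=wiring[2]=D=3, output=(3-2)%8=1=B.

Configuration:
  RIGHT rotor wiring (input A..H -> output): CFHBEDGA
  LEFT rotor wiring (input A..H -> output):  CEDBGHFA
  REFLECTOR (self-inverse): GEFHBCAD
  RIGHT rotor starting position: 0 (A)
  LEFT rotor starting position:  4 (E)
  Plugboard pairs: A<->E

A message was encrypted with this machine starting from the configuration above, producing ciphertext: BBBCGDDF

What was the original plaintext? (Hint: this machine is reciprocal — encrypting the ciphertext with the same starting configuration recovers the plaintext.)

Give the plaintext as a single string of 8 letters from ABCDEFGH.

Answer: HGEGDEHH

Derivation:
Char 1 ('B'): step: R->1, L=4; B->plug->B->R->G->L->H->refl->D->L'->B->R'->H->plug->H
Char 2 ('B'): step: R->2, L=4; B->plug->B->R->H->L->F->refl->C->L'->A->R'->G->plug->G
Char 3 ('B'): step: R->3, L=4; B->plug->B->R->B->L->D->refl->H->L'->G->R'->A->plug->E
Char 4 ('C'): step: R->4, L=4; C->plug->C->R->C->L->B->refl->E->L'->D->R'->G->plug->G
Char 5 ('G'): step: R->5, L=4; G->plug->G->R->E->L->G->refl->A->L'->F->R'->D->plug->D
Char 6 ('D'): step: R->6, L=4; D->plug->D->R->H->L->F->refl->C->L'->A->R'->A->plug->E
Char 7 ('D'): step: R->7, L=4; D->plug->D->R->A->L->C->refl->F->L'->H->R'->H->plug->H
Char 8 ('F'): step: R->0, L->5 (L advanced); F->plug->F->R->D->L->F->refl->C->L'->A->R'->H->plug->H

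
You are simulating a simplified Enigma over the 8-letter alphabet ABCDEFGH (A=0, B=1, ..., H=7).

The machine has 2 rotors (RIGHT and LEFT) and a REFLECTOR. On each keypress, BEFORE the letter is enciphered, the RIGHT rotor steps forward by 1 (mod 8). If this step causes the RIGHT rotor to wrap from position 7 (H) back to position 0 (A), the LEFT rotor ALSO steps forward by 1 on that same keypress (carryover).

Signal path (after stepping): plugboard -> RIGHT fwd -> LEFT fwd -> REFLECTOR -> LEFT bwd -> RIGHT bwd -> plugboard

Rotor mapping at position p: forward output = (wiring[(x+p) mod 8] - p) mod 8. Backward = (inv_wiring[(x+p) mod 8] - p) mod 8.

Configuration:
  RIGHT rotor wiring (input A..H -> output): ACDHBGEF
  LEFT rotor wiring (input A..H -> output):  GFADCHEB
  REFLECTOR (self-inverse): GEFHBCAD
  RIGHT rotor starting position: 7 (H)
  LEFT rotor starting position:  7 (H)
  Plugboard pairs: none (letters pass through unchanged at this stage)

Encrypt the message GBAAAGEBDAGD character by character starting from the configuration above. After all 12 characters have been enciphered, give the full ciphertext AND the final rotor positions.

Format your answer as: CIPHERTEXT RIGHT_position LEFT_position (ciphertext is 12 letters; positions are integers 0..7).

Char 1 ('G'): step: R->0, L->0 (L advanced); G->plug->G->R->E->L->C->refl->F->L'->B->R'->E->plug->E
Char 2 ('B'): step: R->1, L=0; B->plug->B->R->C->L->A->refl->G->L'->A->R'->D->plug->D
Char 3 ('A'): step: R->2, L=0; A->plug->A->R->B->L->F->refl->C->L'->E->R'->D->plug->D
Char 4 ('A'): step: R->3, L=0; A->plug->A->R->E->L->C->refl->F->L'->B->R'->D->plug->D
Char 5 ('A'): step: R->4, L=0; A->plug->A->R->F->L->H->refl->D->L'->D->R'->H->plug->H
Char 6 ('G'): step: R->5, L=0; G->plug->G->R->C->L->A->refl->G->L'->A->R'->C->plug->C
Char 7 ('E'): step: R->6, L=0; E->plug->E->R->F->L->H->refl->D->L'->D->R'->G->plug->G
Char 8 ('B'): step: R->7, L=0; B->plug->B->R->B->L->F->refl->C->L'->E->R'->D->plug->D
Char 9 ('D'): step: R->0, L->1 (L advanced); D->plug->D->R->H->L->F->refl->C->L'->C->R'->B->plug->B
Char 10 ('A'): step: R->1, L=1; A->plug->A->R->B->L->H->refl->D->L'->F->R'->E->plug->E
Char 11 ('G'): step: R->2, L=1; G->plug->G->R->G->L->A->refl->G->L'->E->R'->D->plug->D
Char 12 ('D'): step: R->3, L=1; D->plug->D->R->B->L->H->refl->D->L'->F->R'->F->plug->F
Final: ciphertext=EDDDHCGDBEDF, RIGHT=3, LEFT=1

Answer: EDDDHCGDBEDF 3 1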